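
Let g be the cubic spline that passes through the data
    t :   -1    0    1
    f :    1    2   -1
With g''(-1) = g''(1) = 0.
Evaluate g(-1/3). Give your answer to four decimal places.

2.0370

Write M_i for g''(x_i). With h_i = 1, 1 and divided differences Δ_i = 1, -3, the continuity of g' gives the tridiagonal system
  1·M_0 + 4·M_1 + 1·M_2 = 6(Δ_1 - Δ_0) = -24
Natural end conditions: M_0 = M_2 = 0.
Forward elimination and back-substitution give M_0 = 0, M_1 = -6, M_2 = 0.
On [-1, 0], g(t) = 1 + 2·(t + 1) + 0·(t + 1)² - 1·(t + 1)³.
With (t + 1) = 2/3: g(-1/3) = 55/27.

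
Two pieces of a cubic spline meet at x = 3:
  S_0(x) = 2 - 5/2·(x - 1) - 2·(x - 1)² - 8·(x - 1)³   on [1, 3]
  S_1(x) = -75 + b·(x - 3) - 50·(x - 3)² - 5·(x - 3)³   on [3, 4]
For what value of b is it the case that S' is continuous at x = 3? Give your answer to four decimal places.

-106.5000

S_0'(x) = -5/2 - 4·(x - 1) - 24·(x - 1)², so S_0'(3) = -213/2. On the right, S_1'(3) = b, so b = -213/2.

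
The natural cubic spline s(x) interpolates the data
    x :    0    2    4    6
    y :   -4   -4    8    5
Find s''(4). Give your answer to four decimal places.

Let σ_i = s''(x_i). Step sizes h_i = 2, 2, 2; slopes of the chords Δ_i = (y_(i+1) - y_i)/h_i = 0, 6, -3/2.
  2·σ_0 + 8·σ_1 + 2·σ_2 = 6(Δ_1 - Δ_0) = 36
  2·σ_1 + 8·σ_2 + 2·σ_3 = 6(Δ_2 - Δ_1) = -45
Natural end conditions: σ_0 = σ_3 = 0.
Solving: σ_0 = 0, σ_1 = 63/10, σ_2 = -36/5, σ_3 = 0.

-7.2000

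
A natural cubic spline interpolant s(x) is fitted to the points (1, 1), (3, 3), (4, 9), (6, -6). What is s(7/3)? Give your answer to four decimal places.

Put m_i = s'' at the i-th knot. Here h = (2, 1, 2) and Δ = (1, 6, -15/2), so the interior equations h_(i-1)·m_(i-1) + 2(h_(i-1)+h_i)·m_i + h_i·m_(i+1) = 6(Δ_i − Δ_(i-1)) read
  2·m_0 + 6·m_1 + 1·m_2 = 6(Δ_1 - Δ_0) = 30
  1·m_1 + 6·m_2 + 2·m_3 = 6(Δ_2 - Δ_1) = -81
Natural end conditions: m_0 = m_3 = 0.
Hence m_0 = 0, m_1 = 261/35, m_2 = -516/35, m_3 = 0.
On [1, 3], s(x) = 1 - 52/35·(x - 1) + 0·(x - 1)² + 87/140·(x - 1)³.
With (x - 1) = 4/3: s(7/3) = 31/63.

0.4921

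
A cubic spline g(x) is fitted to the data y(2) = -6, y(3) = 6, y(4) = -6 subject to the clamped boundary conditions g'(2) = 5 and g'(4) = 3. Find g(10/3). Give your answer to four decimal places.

2.3704

With σ_i denoting the second derivative at x_i, h_i = 1, 1, and Δ_i = (y_(i+1) − y_i)/h_i = 12, -12:
  1·σ_0 + 4·σ_1 + 1·σ_2 = 6(Δ_1 - Δ_0) = -144
Clamped end conditions give two more equations: 2h_0·σ_0 + h_0·σ_1 = 6(Δ_0 - g'(2)) = 42 and h_1·σ_1 + 2h_1·σ_2 = 6(g'(4) - Δ_1) = 90.
Solving the tridiagonal system: σ_0 = 56, σ_1 = -70, σ_2 = 80.
On [3, 4], g(x) = 6 - 2·(x - 3) - 35·(x - 3)² + 25·(x - 3)³.
With (x - 3) = 1/3: g(10/3) = 64/27.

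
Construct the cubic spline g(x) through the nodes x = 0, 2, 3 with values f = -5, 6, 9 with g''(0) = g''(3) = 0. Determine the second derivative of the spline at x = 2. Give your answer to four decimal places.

Put M_i = g'' at the i-th knot. Here h = (2, 1) and Δ = (11/2, 3), so the interior equations h_(i-1)·M_(i-1) + 2(h_(i-1)+h_i)·M_i + h_i·M_(i+1) = 6(Δ_i − Δ_(i-1)) read
  2·M_0 + 6·M_1 + 1·M_2 = 6(Δ_1 - Δ_0) = -15
Natural end conditions: M_0 = M_2 = 0.
Forward elimination and back-substitution give M_0 = 0, M_1 = -5/2, M_2 = 0.

-2.5000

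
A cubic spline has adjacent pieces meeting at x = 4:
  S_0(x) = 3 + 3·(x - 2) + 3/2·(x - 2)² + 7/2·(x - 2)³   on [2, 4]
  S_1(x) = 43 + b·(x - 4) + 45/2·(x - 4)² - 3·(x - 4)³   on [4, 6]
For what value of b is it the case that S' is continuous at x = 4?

S_0'(x) = 3 + 3·(x - 2) + 21/2·(x - 2)², so S_0'(4) = 51. On the right, S_1'(4) = b, so b = 51.

51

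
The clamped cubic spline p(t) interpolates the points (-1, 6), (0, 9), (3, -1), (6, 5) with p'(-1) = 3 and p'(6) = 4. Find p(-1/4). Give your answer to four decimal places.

8.4904

Write M_i for p''(x_i). With h_i = 1, 3, 3 and divided differences Δ_i = 3, -10/3, 2, the continuity of p' gives the tridiagonal system
  1·M_0 + 8·M_1 + 3·M_2 = 6(Δ_1 - Δ_0) = -38
  3·M_1 + 12·M_2 + 3·M_3 = 6(Δ_2 - Δ_1) = 32
Clamped end conditions give two more equations: 2h_0·M_0 + h_0·M_1 = 6(Δ_0 - p'(-1)) = 0 and h_2·M_2 + 2h_2·M_3 = 6(p'(6) - Δ_2) = 12.
Hence M_0 = 106/31, M_1 = -212/31, M_2 = 412/93, M_3 = -20/93.
On [-1, 0], p(t) = 6 + 3·(t + 1) + 53/31·(t + 1)² - 53/31·(t + 1)³.
With (t + 1) = 3/4: p(-1/4) = 16845/1984.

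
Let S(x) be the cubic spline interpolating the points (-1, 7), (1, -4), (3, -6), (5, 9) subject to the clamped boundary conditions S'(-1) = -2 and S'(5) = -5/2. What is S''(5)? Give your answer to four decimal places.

Let M_i = S''(x_i). Step sizes h_i = 2, 2, 2; slopes of the chords Δ_i = (y_(i+1) - y_i)/h_i = -11/2, -1, 15/2.
  2·M_0 + 8·M_1 + 2·M_2 = 6(Δ_1 - Δ_0) = 27
  2·M_1 + 8·M_2 + 2·M_3 = 6(Δ_2 - Δ_1) = 51
Clamped end conditions give two more equations: 2h_0·M_0 + h_0·M_1 = 6(Δ_0 - S'(-1)) = -21 and h_2·M_2 + 2h_2·M_3 = 6(S'(5) - Δ_2) = -60.
Solving the tridiagonal system: M_0 = -191/30, M_1 = 67/30, M_2 = 164/15, M_3 = -307/15.

-20.4667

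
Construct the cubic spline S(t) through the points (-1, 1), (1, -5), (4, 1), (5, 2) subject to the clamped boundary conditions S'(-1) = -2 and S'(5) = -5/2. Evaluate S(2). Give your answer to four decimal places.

-4.7778

With M_i denoting the second derivative at x_i, h_i = 2, 3, 1, and Δ_i = (y_(i+1) − y_i)/h_i = -3, 2, 1:
  2·M_0 + 10·M_1 + 3·M_2 = 6(Δ_1 - Δ_0) = 30
  3·M_1 + 8·M_2 + 1·M_3 = 6(Δ_2 - Δ_1) = -6
Clamped end conditions give two more equations: 2h_0·M_0 + h_0·M_1 = 6(Δ_0 - S'(-1)) = -6 and h_2·M_2 + 2h_2·M_3 = 6(S'(5) - Δ_2) = -21.
Hence M_0 = -7/2, M_1 = 4, M_2 = -1, M_3 = -10.
On [1, 4], S(t) = -5 - 3/2·(t - 1) + 2·(t - 1)² - 5/18·(t - 1)³.
With (t - 1) = 1: S(2) = -43/9.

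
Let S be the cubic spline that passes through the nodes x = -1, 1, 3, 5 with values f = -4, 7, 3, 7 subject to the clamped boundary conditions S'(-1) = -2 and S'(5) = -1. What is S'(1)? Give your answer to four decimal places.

Write m_i for S''(x_i). With h_i = 2, 2, 2 and divided differences Δ_i = 11/2, -2, 2, the continuity of S' gives the tridiagonal system
  2·m_0 + 8·m_1 + 2·m_2 = 6(Δ_1 - Δ_0) = -45
  2·m_1 + 8·m_2 + 2·m_3 = 6(Δ_2 - Δ_1) = 24
Clamped end conditions give two more equations: 2h_0·m_0 + h_0·m_1 = 6(Δ_0 - S'(-1)) = 45 and h_2·m_2 + 2h_2·m_3 = 6(S'(5) - Δ_2) = -18.
Hence m_0 = 517/30, m_1 = -359/30, m_2 = 122/15, m_3 = -257/30.
On [1, 3], S'(x) = b_1 + 2c_1·(x - 1) + 3d_1·(x - 1)² with b_1 = Δ_1 - h_1(2m_1 + m_2)/6 = 49/15, c_1 = m_1/2 = -359/60, d_1 = (m_2 - m_1)/(6h_1) = 67/40. So S'(1) = 49/15.

3.2667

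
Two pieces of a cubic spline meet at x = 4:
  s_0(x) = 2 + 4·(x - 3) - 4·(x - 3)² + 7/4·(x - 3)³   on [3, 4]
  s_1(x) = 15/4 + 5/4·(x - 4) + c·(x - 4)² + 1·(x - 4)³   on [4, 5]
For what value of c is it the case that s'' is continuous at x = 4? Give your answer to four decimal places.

s_0''(x) = -8 + 21/2·(x - 3), so s_0''(4) = 5/2. On the right, s_1''(4) = 2c, so c = 5/4.

1.2500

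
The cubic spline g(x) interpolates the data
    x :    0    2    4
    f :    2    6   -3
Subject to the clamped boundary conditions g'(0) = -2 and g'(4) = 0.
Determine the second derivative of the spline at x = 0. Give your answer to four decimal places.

11.3750

Let M_i = g''(x_i). Step sizes h_i = 2, 2; slopes of the chords Δ_i = (y_(i+1) - y_i)/h_i = 2, -9/2.
  2·M_0 + 8·M_1 + 2·M_2 = 6(Δ_1 - Δ_0) = -39
Clamped end conditions give two more equations: 2h_0·M_0 + h_0·M_1 = 6(Δ_0 - g'(0)) = 24 and h_1·M_1 + 2h_1·M_2 = 6(g'(4) - Δ_1) = 27.
Solving the tridiagonal system: M_0 = 91/8, M_1 = -43/4, M_2 = 97/8.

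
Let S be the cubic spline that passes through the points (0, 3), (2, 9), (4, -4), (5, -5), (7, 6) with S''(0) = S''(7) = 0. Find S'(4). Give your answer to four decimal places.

Let m_i = S''(x_i). Step sizes h_i = 2, 2, 1, 2; slopes of the chords Δ_i = (y_(i+1) - y_i)/h_i = 3, -13/2, -1, 11/2.
  2·m_0 + 8·m_1 + 2·m_2 = 6(Δ_1 - Δ_0) = -57
  2·m_1 + 6·m_2 + 1·m_3 = 6(Δ_2 - Δ_1) = 33
  1·m_2 + 6·m_3 + 2·m_4 = 6(Δ_3 - Δ_2) = 39
Natural end conditions: m_0 = m_4 = 0.
Forward elimination and back-substitution give m_0 = 0, m_1 = -2313/256, m_2 = 489/64, m_3 = 669/128, m_4 = 0.
On [4, 5], S'(x) = b_2 + 2c_2·(x - 4) + 3d_2·(x - 4)² with b_2 = Δ_2 - h_2(2m_2 + m_3)/6 = -1131/256, c_2 = m_2/2 = 489/128, d_2 = (m_3 - m_2)/(6h_2) = -103/256. So S'(4) = -1131/256.

-4.4180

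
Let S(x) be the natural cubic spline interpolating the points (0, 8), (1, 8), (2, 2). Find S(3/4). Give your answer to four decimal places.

8.4922

With m_i denoting the second derivative at x_i, h_i = 1, 1, and Δ_i = (y_(i+1) − y_i)/h_i = 0, -6:
  1·m_0 + 4·m_1 + 1·m_2 = 6(Δ_1 - Δ_0) = -36
Natural end conditions: m_0 = m_2 = 0.
Forward elimination and back-substitution give m_0 = 0, m_1 = -9, m_2 = 0.
On [0, 1], S(x) = 8 + 3/2·x + 0·x² - 3/2·x³.
With x = 3/4: S(3/4) = 1087/128.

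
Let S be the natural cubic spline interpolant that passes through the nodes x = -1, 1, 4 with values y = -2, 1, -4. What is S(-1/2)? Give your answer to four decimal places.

-0.9531

Let σ_i = S''(x_i). Step sizes h_i = 2, 3; slopes of the chords Δ_i = (y_(i+1) - y_i)/h_i = 3/2, -5/3.
  2·σ_0 + 10·σ_1 + 3·σ_2 = 6(Δ_1 - Δ_0) = -19
Natural end conditions: σ_0 = σ_2 = 0.
Solving the tridiagonal system: σ_0 = 0, σ_1 = -19/10, σ_2 = 0.
On [-1, 1], S(x) = -2 + 32/15·(x + 1) + 0·(x + 1)² - 19/120·(x + 1)³.
With (x + 1) = 1/2: S(-1/2) = -61/64.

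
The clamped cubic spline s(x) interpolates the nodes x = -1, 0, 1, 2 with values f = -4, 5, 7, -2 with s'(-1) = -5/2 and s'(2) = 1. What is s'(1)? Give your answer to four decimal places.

-8.2333

Put M_i = s'' at the i-th knot. Here h = (1, 1, 1) and Δ = (9, 2, -9), so the interior equations h_(i-1)·M_(i-1) + 2(h_(i-1)+h_i)·M_i + h_i·M_(i+1) = 6(Δ_i − Δ_(i-1)) read
  1·M_0 + 4·M_1 + 1·M_2 = 6(Δ_1 - Δ_0) = -42
  1·M_1 + 4·M_2 + 1·M_3 = 6(Δ_2 - Δ_1) = -66
Clamped end conditions give two more equations: 2h_0·M_0 + h_0·M_1 = 6(Δ_0 - s'(-1)) = 69 and h_2·M_2 + 2h_2·M_3 = 6(s'(2) - Δ_2) = 60.
Hence M_0 = 632/15, M_1 = -229/15, M_2 = -346/15, M_3 = 623/15.
On [1, 2], s'(x) = b_2 + 2c_2·(x - 1) + 3d_2·(x - 1)² with b_2 = Δ_2 - h_2(2M_2 + M_3)/6 = -247/30, c_2 = M_2/2 = -173/15, d_2 = (M_3 - M_2)/(6h_2) = 323/30. So s'(1) = -247/30.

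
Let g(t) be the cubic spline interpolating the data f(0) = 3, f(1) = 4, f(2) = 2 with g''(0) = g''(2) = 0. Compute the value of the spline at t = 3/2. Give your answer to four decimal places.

Let σ_i = g''(x_i). Step sizes h_i = 1, 1; slopes of the chords Δ_i = (y_(i+1) - y_i)/h_i = 1, -2.
  1·σ_0 + 4·σ_1 + 1·σ_2 = 6(Δ_1 - Δ_0) = -18
Natural end conditions: σ_0 = σ_2 = 0.
Hence σ_0 = 0, σ_1 = -9/2, σ_2 = 0.
On [1, 2], g(t) = 4 - 1/2·(t - 1) - 9/4·(t - 1)² + 3/4·(t - 1)³.
With (t - 1) = 1/2: g(3/2) = 105/32.

3.2813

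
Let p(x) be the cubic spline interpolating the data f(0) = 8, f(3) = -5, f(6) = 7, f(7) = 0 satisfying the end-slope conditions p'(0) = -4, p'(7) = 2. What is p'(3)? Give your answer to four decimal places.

2.6129

Let M_i = p''(x_i). Step sizes h_i = 3, 3, 1; slopes of the chords Δ_i = (y_(i+1) - y_i)/h_i = -13/3, 4, -7.
  3·M_0 + 12·M_1 + 3·M_2 = 6(Δ_1 - Δ_0) = 50
  3·M_1 + 8·M_2 + 1·M_3 = 6(Δ_2 - Δ_1) = -66
Clamped end conditions give two more equations: 2h_0·M_0 + h_0·M_1 = 6(Δ_0 - p'(0)) = -2 and h_2·M_2 + 2h_2·M_3 = 6(p'(7) - Δ_2) = 54.
Hence M_0 = -472/93, M_1 = 294/31, M_2 = -502/31, M_3 = 1088/31.
On [3, 6], p'(x) = b_1 + 2c_1·(x - 3) + 3d_1·(x - 3)² with b_1 = Δ_1 - h_1(2M_1 + M_2)/6 = 81/31, c_1 = M_1/2 = 147/31, d_1 = (M_2 - M_1)/(6h_1) = -398/279. So p'(3) = 81/31.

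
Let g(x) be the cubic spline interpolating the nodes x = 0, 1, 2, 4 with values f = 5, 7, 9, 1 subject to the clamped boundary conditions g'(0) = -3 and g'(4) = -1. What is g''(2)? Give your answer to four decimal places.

-8.6364

Write M_i for g''(x_i). With h_i = 1, 1, 2 and divided differences Δ_i = 2, 2, -4, the continuity of g' gives the tridiagonal system
  1·M_0 + 4·M_1 + 1·M_2 = 6(Δ_1 - Δ_0) = 0
  1·M_1 + 6·M_2 + 2·M_3 = 6(Δ_2 - Δ_1) = -36
Clamped end conditions give two more equations: 2h_0·M_0 + h_0·M_1 = 6(Δ_0 - g'(0)) = 30 and h_2·M_2 + 2h_2·M_3 = 6(g'(4) - Δ_2) = 18.
Hence M_0 = 175/11, M_1 = -20/11, M_2 = -95/11, M_3 = 97/11.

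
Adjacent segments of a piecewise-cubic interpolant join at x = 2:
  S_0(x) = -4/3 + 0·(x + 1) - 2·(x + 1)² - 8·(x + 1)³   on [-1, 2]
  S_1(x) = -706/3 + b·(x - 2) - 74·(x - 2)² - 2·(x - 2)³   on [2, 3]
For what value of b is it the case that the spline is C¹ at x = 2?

S_0'(x) = 0 - 4·(x + 1) - 24·(x + 1)², so S_0'(2) = -228. On the right, S_1'(2) = b, so b = -228.

-228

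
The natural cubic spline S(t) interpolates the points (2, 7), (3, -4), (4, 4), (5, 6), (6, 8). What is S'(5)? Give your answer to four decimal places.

Let σ_i = S''(x_i). Step sizes h_i = 1, 1, 1, 1; slopes of the chords Δ_i = (y_(i+1) - y_i)/h_i = -11, 8, 2, 2.
  1·σ_0 + 4·σ_1 + 1·σ_2 = 6(Δ_1 - Δ_0) = 114
  1·σ_1 + 4·σ_2 + 1·σ_3 = 6(Δ_2 - Δ_1) = -36
  1·σ_2 + 4·σ_3 + 1·σ_4 = 6(Δ_3 - Δ_2) = 0
Natural end conditions: σ_0 = σ_4 = 0.
Hence σ_0 = 0, σ_1 = 927/28, σ_2 = -129/7, σ_3 = 129/28, σ_4 = 0.
On [5, 6], S'(t) = b_3 + 2c_3·(t - 5) + 3d_3·(t - 5)² with b_3 = Δ_3 - h_3(2σ_3 + σ_4)/6 = 13/28, c_3 = σ_3/2 = 129/56, d_3 = (σ_4 - σ_3)/(6h_3) = -43/56. So S'(5) = 13/28.

0.4643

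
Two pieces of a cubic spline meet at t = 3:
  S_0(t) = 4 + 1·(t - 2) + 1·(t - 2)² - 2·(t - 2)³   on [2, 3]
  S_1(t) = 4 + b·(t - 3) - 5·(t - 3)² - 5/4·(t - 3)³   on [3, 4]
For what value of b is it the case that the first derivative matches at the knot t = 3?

-3

S_0'(t) = 1 + 2·(t - 2) - 6·(t - 2)², so S_0'(3) = -3. On the right, S_1'(3) = b, so b = -3.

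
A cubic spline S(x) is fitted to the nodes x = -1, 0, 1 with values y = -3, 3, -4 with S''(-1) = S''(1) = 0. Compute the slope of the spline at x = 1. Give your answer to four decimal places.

-10.2500

With M_i denoting the second derivative at x_i, h_i = 1, 1, and Δ_i = (y_(i+1) − y_i)/h_i = 6, -7:
  1·M_0 + 4·M_1 + 1·M_2 = 6(Δ_1 - Δ_0) = -78
Natural end conditions: M_0 = M_2 = 0.
Forward elimination and back-substitution give M_0 = 0, M_1 = -39/2, M_2 = 0.
On [0, 1], S'(x) = b_1 + 2c_1·x + 3d_1·x² with b_1 = Δ_1 - h_1(2M_1 + M_2)/6 = -1/2, c_1 = M_1/2 = -39/4, d_1 = (M_2 - M_1)/(6h_1) = 13/4. So S'(1) = -41/4.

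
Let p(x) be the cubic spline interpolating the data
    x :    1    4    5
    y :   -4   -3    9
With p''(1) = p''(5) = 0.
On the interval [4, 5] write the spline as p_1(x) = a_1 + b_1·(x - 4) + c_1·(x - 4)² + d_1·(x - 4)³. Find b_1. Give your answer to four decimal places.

Write M_i for p''(x_i). With h_i = 3, 1 and divided differences Δ_i = 1/3, 12, the continuity of p' gives the tridiagonal system
  3·M_0 + 8·M_1 + 1·M_2 = 6(Δ_1 - Δ_0) = 70
Natural end conditions: M_0 = M_2 = 0.
Solving the tridiagonal system: M_0 = 0, M_1 = 35/4, M_2 = 0.
On [4, 5], with p_1(x) = a_1 + b_1·(x - 4) + c_1·(x - 4)² + d_1·(x - 4)³: c_1 = M_1/2 = 35/8, d_1 = (M_2 - M_1)/(6h_1) = -35/24, b_1 = Δ_1 - h_1(2M_1 + M_2)/6 = 109/12.

9.0833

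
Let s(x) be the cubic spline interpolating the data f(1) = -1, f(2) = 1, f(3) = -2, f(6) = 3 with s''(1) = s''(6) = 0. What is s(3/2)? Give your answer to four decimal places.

With M_i denoting the second derivative at x_i, h_i = 1, 1, 3, and Δ_i = (y_(i+1) − y_i)/h_i = 2, -3, 5/3:
  1·M_0 + 4·M_1 + 1·M_2 = 6(Δ_1 - Δ_0) = -30
  1·M_1 + 8·M_2 + 3·M_3 = 6(Δ_2 - Δ_1) = 28
Natural end conditions: M_0 = M_3 = 0.
Solving: M_0 = 0, M_1 = -268/31, M_2 = 142/31, M_3 = 0.
On [1, 2], s(x) = -1 + 320/93·(x - 1) + 0·(x - 1)² - 134/93·(x - 1)³.
With (x - 1) = 1/2: s(3/2) = 67/124.

0.5403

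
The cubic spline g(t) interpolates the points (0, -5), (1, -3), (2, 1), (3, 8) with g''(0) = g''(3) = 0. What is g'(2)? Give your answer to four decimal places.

5.6667

Write M_i for g''(x_i). With h_i = 1, 1, 1 and divided differences Δ_i = 2, 4, 7, the continuity of g' gives the tridiagonal system
  1·M_0 + 4·M_1 + 1·M_2 = 6(Δ_1 - Δ_0) = 12
  1·M_1 + 4·M_2 + 1·M_3 = 6(Δ_2 - Δ_1) = 18
Natural end conditions: M_0 = M_3 = 0.
Hence M_0 = 0, M_1 = 2, M_2 = 4, M_3 = 0.
On [2, 3], g'(t) = b_2 + 2c_2·(t - 2) + 3d_2·(t - 2)² with b_2 = Δ_2 - h_2(2M_2 + M_3)/6 = 17/3, c_2 = M_2/2 = 2, d_2 = (M_3 - M_2)/(6h_2) = -2/3. So g'(2) = 17/3.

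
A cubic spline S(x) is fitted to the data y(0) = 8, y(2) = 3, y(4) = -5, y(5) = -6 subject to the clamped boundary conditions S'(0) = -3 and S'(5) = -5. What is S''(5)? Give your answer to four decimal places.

-15.3478

Let σ_i = S''(x_i). Step sizes h_i = 2, 2, 1; slopes of the chords Δ_i = (y_(i+1) - y_i)/h_i = -5/2, -4, -1.
  2·σ_0 + 8·σ_1 + 2·σ_2 = 6(Δ_1 - Δ_0) = -9
  2·σ_1 + 6·σ_2 + 1·σ_3 = 6(Δ_2 - Δ_1) = 18
Clamped end conditions give two more equations: 2h_0·σ_0 + h_0·σ_1 = 6(Δ_0 - S'(0)) = 3 and h_2·σ_2 + 2h_2·σ_3 = 6(S'(5) - Δ_2) = -24.
Solving: σ_0 = 113/46, σ_1 = -157/46, σ_2 = 154/23, σ_3 = -353/23.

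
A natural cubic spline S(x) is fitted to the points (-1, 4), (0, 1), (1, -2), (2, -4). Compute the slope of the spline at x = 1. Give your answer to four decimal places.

Let M_i = S''(x_i). Step sizes h_i = 1, 1, 1; slopes of the chords Δ_i = (y_(i+1) - y_i)/h_i = -3, -3, -2.
  1·M_0 + 4·M_1 + 1·M_2 = 6(Δ_1 - Δ_0) = 0
  1·M_1 + 4·M_2 + 1·M_3 = 6(Δ_2 - Δ_1) = 6
Natural end conditions: M_0 = M_3 = 0.
Hence M_0 = 0, M_1 = -2/5, M_2 = 8/5, M_3 = 0.
On [1, 2], S'(x) = b_2 + 2c_2·(x - 1) + 3d_2·(x - 1)² with b_2 = Δ_2 - h_2(2M_2 + M_3)/6 = -38/15, c_2 = M_2/2 = 4/5, d_2 = (M_3 - M_2)/(6h_2) = -4/15. So S'(1) = -38/15.

-2.5333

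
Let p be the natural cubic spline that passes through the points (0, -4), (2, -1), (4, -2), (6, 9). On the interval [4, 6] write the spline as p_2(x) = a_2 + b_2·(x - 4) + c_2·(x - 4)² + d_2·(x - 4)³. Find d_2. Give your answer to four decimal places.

-0.4333

Put M_i = p'' at the i-th knot. Here h = (2, 2, 2) and Δ = (3/2, -1/2, 11/2), so the interior equations h_(i-1)·M_(i-1) + 2(h_(i-1)+h_i)·M_i + h_i·M_(i+1) = 6(Δ_i − Δ_(i-1)) read
  2·M_0 + 8·M_1 + 2·M_2 = 6(Δ_1 - Δ_0) = -12
  2·M_1 + 8·M_2 + 2·M_3 = 6(Δ_2 - Δ_1) = 36
Natural end conditions: M_0 = M_3 = 0.
Hence M_0 = 0, M_1 = -14/5, M_2 = 26/5, M_3 = 0.
On [4, 6], with p_2(x) = a_2 + b_2·(x - 4) + c_2·(x - 4)² + d_2·(x - 4)³: c_2 = M_2/2 = 13/5, d_2 = (M_3 - M_2)/(6h_2) = -13/30, b_2 = Δ_2 - h_2(2M_2 + M_3)/6 = 61/30.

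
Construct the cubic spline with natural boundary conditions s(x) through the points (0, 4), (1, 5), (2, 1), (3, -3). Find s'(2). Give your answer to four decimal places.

Write m_i for s''(x_i). With h_i = 1, 1, 1 and divided differences Δ_i = 1, -4, -4, the continuity of s' gives the tridiagonal system
  1·m_0 + 4·m_1 + 1·m_2 = 6(Δ_1 - Δ_0) = -30
  1·m_1 + 4·m_2 + 1·m_3 = 6(Δ_2 - Δ_1) = 0
Natural end conditions: m_0 = m_3 = 0.
Hence m_0 = 0, m_1 = -8, m_2 = 2, m_3 = 0.
On [2, 3], s'(x) = b_2 + 2c_2·(x - 2) + 3d_2·(x - 2)² with b_2 = Δ_2 - h_2(2m_2 + m_3)/6 = -14/3, c_2 = m_2/2 = 1, d_2 = (m_3 - m_2)/(6h_2) = -1/3. So s'(2) = -14/3.

-4.6667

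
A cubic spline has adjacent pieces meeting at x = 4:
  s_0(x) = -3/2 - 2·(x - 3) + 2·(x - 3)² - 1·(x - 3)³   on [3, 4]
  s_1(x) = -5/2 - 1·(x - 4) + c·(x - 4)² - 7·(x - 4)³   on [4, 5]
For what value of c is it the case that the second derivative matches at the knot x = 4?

s_0''(x) = 4 - 6·(x - 3), so s_0''(4) = -2. On the right, s_1''(4) = 2c, so c = -1.

-1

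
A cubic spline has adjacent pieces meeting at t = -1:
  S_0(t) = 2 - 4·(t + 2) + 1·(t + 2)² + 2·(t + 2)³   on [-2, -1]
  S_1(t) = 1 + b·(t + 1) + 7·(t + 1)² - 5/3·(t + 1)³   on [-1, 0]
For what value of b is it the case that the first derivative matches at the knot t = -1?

4

S_0'(t) = -4 + 2·(t + 2) + 6·(t + 2)², so S_0'(-1) = 4. On the right, S_1'(-1) = b, so b = 4.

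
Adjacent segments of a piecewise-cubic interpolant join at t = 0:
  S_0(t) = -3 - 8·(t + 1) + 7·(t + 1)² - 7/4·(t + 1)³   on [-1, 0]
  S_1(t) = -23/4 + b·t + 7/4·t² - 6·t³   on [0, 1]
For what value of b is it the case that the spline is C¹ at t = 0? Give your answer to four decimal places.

S_0'(t) = -8 + 14·(t + 1) - 21/4·(t + 1)², so S_0'(0) = 3/4. On the right, S_1'(0) = b, so b = 3/4.

0.7500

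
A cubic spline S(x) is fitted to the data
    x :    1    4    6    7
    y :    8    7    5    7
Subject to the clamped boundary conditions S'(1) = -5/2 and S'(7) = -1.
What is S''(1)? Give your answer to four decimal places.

3.4737

Let σ_i = S''(x_i). Step sizes h_i = 3, 2, 1; slopes of the chords Δ_i = (y_(i+1) - y_i)/h_i = -1/3, -1, 2.
  3·σ_0 + 10·σ_1 + 2·σ_2 = 6(Δ_1 - Δ_0) = -4
  2·σ_1 + 6·σ_2 + 1·σ_3 = 6(Δ_2 - Δ_1) = 18
Clamped end conditions give two more equations: 2h_0·σ_0 + h_0·σ_1 = 6(Δ_0 - S'(1)) = 13 and h_2·σ_2 + 2h_2·σ_3 = 6(S'(7) - Δ_2) = -18.
Solving: σ_0 = 66/19, σ_1 = -149/57, σ_2 = 334/57, σ_3 = -680/57.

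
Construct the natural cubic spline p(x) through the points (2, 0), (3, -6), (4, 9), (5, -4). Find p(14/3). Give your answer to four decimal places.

2.9605

Let σ_i = p''(x_i). Step sizes h_i = 1, 1, 1; slopes of the chords Δ_i = (y_(i+1) - y_i)/h_i = -6, 15, -13.
  1·σ_0 + 4·σ_1 + 1·σ_2 = 6(Δ_1 - Δ_0) = 126
  1·σ_1 + 4·σ_2 + 1·σ_3 = 6(Δ_2 - Δ_1) = -168
Natural end conditions: σ_0 = σ_3 = 0.
Solving: σ_0 = 0, σ_1 = 224/5, σ_2 = -266/5, σ_3 = 0.
On [4, 5], p(x) = 9 + 71/15·(x - 4) - 133/5·(x - 4)² + 133/15·(x - 4)³.
With (x - 4) = 2/3: p(14/3) = 1199/405.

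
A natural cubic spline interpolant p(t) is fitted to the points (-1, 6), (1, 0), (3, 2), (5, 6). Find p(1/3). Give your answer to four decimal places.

1.2593

Write σ_i for p''(x_i). With h_i = 2, 2, 2 and divided differences Δ_i = -3, 1, 2, the continuity of p' gives the tridiagonal system
  2·σ_0 + 8·σ_1 + 2·σ_2 = 6(Δ_1 - Δ_0) = 24
  2·σ_1 + 8·σ_2 + 2·σ_3 = 6(Δ_2 - Δ_1) = 6
Natural end conditions: σ_0 = σ_3 = 0.
Forward elimination and back-substitution give σ_0 = 0, σ_1 = 3, σ_2 = 0, σ_3 = 0.
On [-1, 1], p(t) = 6 - 4·(t + 1) + 0·(t + 1)² + 1/4·(t + 1)³.
With (t + 1) = 4/3: p(1/3) = 34/27.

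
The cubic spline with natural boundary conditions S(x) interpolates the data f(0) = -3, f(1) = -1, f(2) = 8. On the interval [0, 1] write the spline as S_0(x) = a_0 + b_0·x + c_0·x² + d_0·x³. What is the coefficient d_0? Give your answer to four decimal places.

1.7500

With σ_i denoting the second derivative at x_i, h_i = 1, 1, and Δ_i = (y_(i+1) − y_i)/h_i = 2, 9:
  1·σ_0 + 4·σ_1 + 1·σ_2 = 6(Δ_1 - Δ_0) = 42
Natural end conditions: σ_0 = σ_2 = 0.
Hence σ_0 = 0, σ_1 = 21/2, σ_2 = 0.
On [0, 1], with S_0(x) = a_0 + b_0·x + c_0·x² + d_0·x³: c_0 = σ_0/2 = 0, d_0 = (σ_1 - σ_0)/(6h_0) = 7/4, b_0 = Δ_0 - h_0(2σ_0 + σ_1)/6 = 1/4.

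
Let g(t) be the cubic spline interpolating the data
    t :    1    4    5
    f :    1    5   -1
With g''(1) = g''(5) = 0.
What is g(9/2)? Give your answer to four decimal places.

Let σ_i = g''(x_i). Step sizes h_i = 3, 1; slopes of the chords Δ_i = (y_(i+1) - y_i)/h_i = 4/3, -6.
  3·σ_0 + 8·σ_1 + 1·σ_2 = 6(Δ_1 - Δ_0) = -44
Natural end conditions: σ_0 = σ_2 = 0.
Forward elimination and back-substitution give σ_0 = 0, σ_1 = -11/2, σ_2 = 0.
On [4, 5], g(t) = 5 - 25/6·(t - 4) - 11/4·(t - 4)² + 11/12·(t - 4)³.
With (t - 4) = 1/2: g(9/2) = 75/32.

2.3438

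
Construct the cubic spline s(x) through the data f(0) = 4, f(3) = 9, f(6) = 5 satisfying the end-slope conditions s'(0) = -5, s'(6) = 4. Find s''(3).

Write σ_i for s''(x_i). With h_i = 3, 3 and divided differences Δ_i = 5/3, -4/3, the continuity of s' gives the tridiagonal system
  3·σ_0 + 12·σ_1 + 3·σ_2 = 6(Δ_1 - Δ_0) = -18
Clamped end conditions give two more equations: 2h_0·σ_0 + h_0·σ_1 = 6(Δ_0 - s'(0)) = 40 and h_1·σ_1 + 2h_1·σ_2 = 6(s'(6) - Δ_1) = 32.
Forward elimination and back-substitution give σ_0 = 29/3, σ_1 = -6, σ_2 = 25/3.

-6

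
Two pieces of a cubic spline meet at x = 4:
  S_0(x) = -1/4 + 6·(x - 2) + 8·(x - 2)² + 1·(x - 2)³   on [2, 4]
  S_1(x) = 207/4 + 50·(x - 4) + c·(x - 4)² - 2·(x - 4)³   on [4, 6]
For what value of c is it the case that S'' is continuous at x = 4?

14

S_0''(x) = 16 + 6·(x - 2), so S_0''(4) = 28. On the right, S_1''(4) = 2c, so c = 14.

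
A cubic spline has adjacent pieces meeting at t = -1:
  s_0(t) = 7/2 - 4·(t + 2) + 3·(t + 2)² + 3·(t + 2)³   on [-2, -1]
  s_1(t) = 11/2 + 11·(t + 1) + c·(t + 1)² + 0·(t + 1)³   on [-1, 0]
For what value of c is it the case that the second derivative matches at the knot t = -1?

s_0''(t) = 6 + 18·(t + 2), so s_0''(-1) = 24. On the right, s_1''(-1) = 2c, so c = 12.

12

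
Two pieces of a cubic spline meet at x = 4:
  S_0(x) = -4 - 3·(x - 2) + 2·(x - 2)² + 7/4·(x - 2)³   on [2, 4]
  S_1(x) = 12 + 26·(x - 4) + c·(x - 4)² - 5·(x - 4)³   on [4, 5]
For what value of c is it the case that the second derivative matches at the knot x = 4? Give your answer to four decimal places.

12.5000

S_0''(x) = 4 + 21/2·(x - 2), so S_0''(4) = 25. On the right, S_1''(4) = 2c, so c = 25/2.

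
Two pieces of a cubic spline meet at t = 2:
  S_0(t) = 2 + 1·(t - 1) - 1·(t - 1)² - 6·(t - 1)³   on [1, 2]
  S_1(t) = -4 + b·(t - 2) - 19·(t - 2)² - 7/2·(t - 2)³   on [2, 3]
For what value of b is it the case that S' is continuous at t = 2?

-19

S_0'(t) = 1 - 2·(t - 1) - 18·(t - 1)², so S_0'(2) = -19. On the right, S_1'(2) = b, so b = -19.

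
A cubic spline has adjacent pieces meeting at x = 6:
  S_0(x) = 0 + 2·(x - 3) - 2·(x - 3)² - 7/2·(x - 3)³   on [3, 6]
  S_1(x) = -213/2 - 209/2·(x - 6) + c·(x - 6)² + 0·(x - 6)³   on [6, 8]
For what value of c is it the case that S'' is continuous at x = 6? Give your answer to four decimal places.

-33.5000

S_0''(x) = -4 - 21·(x - 3), so S_0''(6) = -67. On the right, S_1''(6) = 2c, so c = -67/2.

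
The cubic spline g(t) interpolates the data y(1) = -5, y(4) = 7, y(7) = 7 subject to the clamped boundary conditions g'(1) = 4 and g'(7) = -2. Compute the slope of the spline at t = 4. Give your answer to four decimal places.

Let M_i = g''(x_i). Step sizes h_i = 3, 3; slopes of the chords Δ_i = (y_(i+1) - y_i)/h_i = 4, 0.
  3·M_0 + 12·M_1 + 3·M_2 = 6(Δ_1 - Δ_0) = -24
Clamped end conditions give two more equations: 2h_0·M_0 + h_0·M_1 = 6(Δ_0 - g'(1)) = 0 and h_1·M_1 + 2h_1·M_2 = 6(g'(7) - Δ_1) = -12.
Forward elimination and back-substitution give M_0 = 1, M_1 = -2, M_2 = -1.
On [4, 7], g'(t) = b_1 + 2c_1·(t - 4) + 3d_1·(t - 4)² with b_1 = Δ_1 - h_1(2M_1 + M_2)/6 = 5/2, c_1 = M_1/2 = -1, d_1 = (M_2 - M_1)/(6h_1) = 1/18. So g'(4) = 5/2.

2.5000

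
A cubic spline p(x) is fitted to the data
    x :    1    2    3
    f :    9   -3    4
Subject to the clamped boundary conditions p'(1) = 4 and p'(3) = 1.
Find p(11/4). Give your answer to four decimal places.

2.5313

Write M_i for p''(x_i). With h_i = 1, 1 and divided differences Δ_i = -12, 7, the continuity of p' gives the tridiagonal system
  1·M_0 + 4·M_1 + 1·M_2 = 6(Δ_1 - Δ_0) = 114
Clamped end conditions give two more equations: 2h_0·M_0 + h_0·M_1 = 6(Δ_0 - p'(1)) = -96 and h_1·M_1 + 2h_1·M_2 = 6(p'(3) - Δ_1) = -36.
Solving: M_0 = -78, M_1 = 60, M_2 = -48.
On [2, 3], p(x) = -3 - 5·(x - 2) + 30·(x - 2)² - 18·(x - 2)³.
With (x - 2) = 3/4: p(11/4) = 81/32.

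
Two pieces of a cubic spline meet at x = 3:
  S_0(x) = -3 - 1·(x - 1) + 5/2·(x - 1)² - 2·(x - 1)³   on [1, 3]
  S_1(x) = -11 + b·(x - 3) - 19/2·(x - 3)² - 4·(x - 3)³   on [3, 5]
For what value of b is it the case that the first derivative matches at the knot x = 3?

S_0'(x) = -1 + 5·(x - 1) - 6·(x - 1)², so S_0'(3) = -15. On the right, S_1'(3) = b, so b = -15.

-15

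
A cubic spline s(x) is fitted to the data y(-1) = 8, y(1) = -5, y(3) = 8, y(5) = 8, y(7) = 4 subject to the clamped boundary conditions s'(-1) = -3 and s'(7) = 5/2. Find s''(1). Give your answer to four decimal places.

With M_i denoting the second derivative at x_i, h_i = 2, 2, 2, 2, and Δ_i = (y_(i+1) − y_i)/h_i = -13/2, 13/2, 0, -2:
  2·M_0 + 8·M_1 + 2·M_2 = 6(Δ_1 - Δ_0) = 78
  2·M_1 + 8·M_2 + 2·M_3 = 6(Δ_2 - Δ_1) = -39
  2·M_2 + 8·M_3 + 2·M_4 = 6(Δ_3 - Δ_2) = -12
Clamped end conditions give two more equations: 2h_0·M_0 + h_0·M_1 = 6(Δ_0 - s'(-1)) = -21 and h_3·M_3 + 2h_3·M_4 = 6(s'(7) - Δ_3) = 27.
Hence M_0 = -1429/112, M_1 = 841/56, M_2 = -133/16, M_3 = -71/56, M_4 = 827/112.

15.0179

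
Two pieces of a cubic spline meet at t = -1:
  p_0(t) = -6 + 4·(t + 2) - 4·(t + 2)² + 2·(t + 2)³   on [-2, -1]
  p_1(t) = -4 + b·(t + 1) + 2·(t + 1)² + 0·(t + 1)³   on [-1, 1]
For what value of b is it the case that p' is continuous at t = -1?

2

p_0'(t) = 4 - 8·(t + 2) + 6·(t + 2)², so p_0'(-1) = 2. On the right, p_1'(-1) = b, so b = 2.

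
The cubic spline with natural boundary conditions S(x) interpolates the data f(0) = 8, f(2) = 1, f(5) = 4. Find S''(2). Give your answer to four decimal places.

Put m_i = S'' at the i-th knot. Here h = (2, 3) and Δ = (-7/2, 1), so the interior equations h_(i-1)·m_(i-1) + 2(h_(i-1)+h_i)·m_i + h_i·m_(i+1) = 6(Δ_i − Δ_(i-1)) read
  2·m_0 + 10·m_1 + 3·m_2 = 6(Δ_1 - Δ_0) = 27
Natural end conditions: m_0 = m_2 = 0.
Hence m_0 = 0, m_1 = 27/10, m_2 = 0.

2.7000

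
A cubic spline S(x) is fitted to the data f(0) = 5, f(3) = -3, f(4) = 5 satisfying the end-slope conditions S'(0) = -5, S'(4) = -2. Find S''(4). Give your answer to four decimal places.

With m_i denoting the second derivative at x_i, h_i = 3, 1, and Δ_i = (y_(i+1) − y_i)/h_i = -8/3, 8:
  3·m_0 + 8·m_1 + 1·m_2 = 6(Δ_1 - Δ_0) = 64
Clamped end conditions give two more equations: 2h_0·m_0 + h_0·m_1 = 6(Δ_0 - S'(0)) = 14 and h_1·m_1 + 2h_1·m_2 = 6(S'(4) - Δ_1) = -60.
Forward elimination and back-substitution give m_0 = -59/12, m_1 = 29/2, m_2 = -149/4.

-37.2500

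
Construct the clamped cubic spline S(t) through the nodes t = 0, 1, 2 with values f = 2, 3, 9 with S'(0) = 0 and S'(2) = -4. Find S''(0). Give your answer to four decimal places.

Write M_i for S''(x_i). With h_i = 1, 1 and divided differences Δ_i = 1, 6, the continuity of S' gives the tridiagonal system
  1·M_0 + 4·M_1 + 1·M_2 = 6(Δ_1 - Δ_0) = 30
Clamped end conditions give two more equations: 2h_0·M_0 + h_0·M_1 = 6(Δ_0 - S'(0)) = 6 and h_1·M_1 + 2h_1·M_2 = 6(S'(2) - Δ_1) = -60.
Solving: M_0 = -13/2, M_1 = 19, M_2 = -79/2.

-6.5000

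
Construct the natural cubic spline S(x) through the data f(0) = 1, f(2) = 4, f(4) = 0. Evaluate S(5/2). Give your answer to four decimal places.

3.5742

Let σ_i = S''(x_i). Step sizes h_i = 2, 2; slopes of the chords Δ_i = (y_(i+1) - y_i)/h_i = 3/2, -2.
  2·σ_0 + 8·σ_1 + 2·σ_2 = 6(Δ_1 - Δ_0) = -21
Natural end conditions: σ_0 = σ_2 = 0.
Hence σ_0 = 0, σ_1 = -21/8, σ_2 = 0.
On [2, 4], S(x) = 4 - 1/4·(x - 2) - 21/16·(x - 2)² + 7/32·(x - 2)³.
With (x - 2) = 1/2: S(5/2) = 915/256.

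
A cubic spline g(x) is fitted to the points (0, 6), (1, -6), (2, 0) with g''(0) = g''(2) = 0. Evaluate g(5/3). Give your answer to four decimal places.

-3.3333

Write M_i for g''(x_i). With h_i = 1, 1 and divided differences Δ_i = -12, 6, the continuity of g' gives the tridiagonal system
  1·M_0 + 4·M_1 + 1·M_2 = 6(Δ_1 - Δ_0) = 108
Natural end conditions: M_0 = M_2 = 0.
Solving: M_0 = 0, M_1 = 27, M_2 = 0.
On [1, 2], g(x) = -6 - 3·(x - 1) + 27/2·(x - 1)² - 9/2·(x - 1)³.
With (x - 1) = 2/3: g(5/3) = -10/3.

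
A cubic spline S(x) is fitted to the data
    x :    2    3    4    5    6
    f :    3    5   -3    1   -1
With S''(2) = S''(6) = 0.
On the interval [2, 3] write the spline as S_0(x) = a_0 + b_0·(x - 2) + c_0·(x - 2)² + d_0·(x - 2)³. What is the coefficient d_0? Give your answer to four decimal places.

Let σ_i = S''(x_i). Step sizes h_i = 1, 1, 1, 1; slopes of the chords Δ_i = (y_(i+1) - y_i)/h_i = 2, -8, 4, -2.
  1·σ_0 + 4·σ_1 + 1·σ_2 = 6(Δ_1 - Δ_0) = -60
  1·σ_1 + 4·σ_2 + 1·σ_3 = 6(Δ_2 - Δ_1) = 72
  1·σ_2 + 4·σ_3 + 1·σ_4 = 6(Δ_3 - Δ_2) = -36
Natural end conditions: σ_0 = σ_4 = 0.
Forward elimination and back-substitution give σ_0 = 0, σ_1 = -153/7, σ_2 = 192/7, σ_3 = -111/7, σ_4 = 0.
On [2, 3], with S_0(x) = a_0 + b_0·(x - 2) + c_0·(x - 2)² + d_0·(x - 2)³: c_0 = σ_0/2 = 0, d_0 = (σ_1 - σ_0)/(6h_0) = -51/14, b_0 = Δ_0 - h_0(2σ_0 + σ_1)/6 = 79/14.

-3.6429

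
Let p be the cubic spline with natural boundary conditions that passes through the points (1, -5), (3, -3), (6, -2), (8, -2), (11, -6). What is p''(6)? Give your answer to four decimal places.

0.0920

Write M_i for p''(x_i). With h_i = 2, 3, 2, 3 and divided differences Δ_i = 1, 1/3, 0, -4/3, the continuity of p' gives the tridiagonal system
  2·M_0 + 10·M_1 + 3·M_2 = 6(Δ_1 - Δ_0) = -4
  3·M_1 + 10·M_2 + 2·M_3 = 6(Δ_2 - Δ_1) = -2
  2·M_2 + 10·M_3 + 3·M_4 = 6(Δ_3 - Δ_2) = -8
Natural end conditions: M_0 = M_4 = 0.
Hence M_0 = 0, M_1 = -62/145, M_2 = 8/87, M_3 = -356/435, M_4 = 0.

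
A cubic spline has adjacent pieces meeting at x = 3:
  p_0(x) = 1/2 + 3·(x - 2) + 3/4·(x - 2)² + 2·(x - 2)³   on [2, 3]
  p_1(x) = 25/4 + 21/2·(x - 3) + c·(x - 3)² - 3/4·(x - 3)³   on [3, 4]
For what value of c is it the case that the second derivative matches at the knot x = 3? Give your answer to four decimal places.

p_0''(x) = 3/2 + 12·(x - 2), so p_0''(3) = 27/2. On the right, p_1''(3) = 2c, so c = 27/4.

6.7500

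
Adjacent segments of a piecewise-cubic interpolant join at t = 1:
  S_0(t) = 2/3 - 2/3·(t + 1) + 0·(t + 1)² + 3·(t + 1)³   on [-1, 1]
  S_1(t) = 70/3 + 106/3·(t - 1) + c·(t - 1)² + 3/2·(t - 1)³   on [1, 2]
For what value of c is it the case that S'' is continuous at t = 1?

S_0''(t) = 0 + 18·(t + 1), so S_0''(1) = 36. On the right, S_1''(1) = 2c, so c = 18.

18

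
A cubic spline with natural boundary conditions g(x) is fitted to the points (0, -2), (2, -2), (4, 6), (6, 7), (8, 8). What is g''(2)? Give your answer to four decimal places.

3.9643

Let m_i = g''(x_i). Step sizes h_i = 2, 2, 2, 2; slopes of the chords Δ_i = (y_(i+1) - y_i)/h_i = 0, 4, 1/2, 1/2.
  2·m_0 + 8·m_1 + 2·m_2 = 6(Δ_1 - Δ_0) = 24
  2·m_1 + 8·m_2 + 2·m_3 = 6(Δ_2 - Δ_1) = -21
  2·m_2 + 8·m_3 + 2·m_4 = 6(Δ_3 - Δ_2) = 0
Natural end conditions: m_0 = m_4 = 0.
Solving the tridiagonal system: m_0 = 0, m_1 = 111/28, m_2 = -27/7, m_3 = 27/28, m_4 = 0.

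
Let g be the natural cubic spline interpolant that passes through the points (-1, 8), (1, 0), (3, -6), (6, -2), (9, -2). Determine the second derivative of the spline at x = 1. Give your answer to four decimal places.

-0.0071

Put M_i = g'' at the i-th knot. Here h = (2, 2, 3, 3) and Δ = (-4, -3, 4/3, 0), so the interior equations h_(i-1)·M_(i-1) + 2(h_(i-1)+h_i)·M_i + h_i·M_(i+1) = 6(Δ_i − Δ_(i-1)) read
  2·M_0 + 8·M_1 + 2·M_2 = 6(Δ_1 - Δ_0) = 6
  2·M_1 + 10·M_2 + 3·M_3 = 6(Δ_2 - Δ_1) = 26
  3·M_2 + 12·M_3 + 3·M_4 = 6(Δ_3 - Δ_2) = -8
Natural end conditions: M_0 = M_4 = 0.
Solving: M_0 = 0, M_1 = -1/140, M_2 = 106/35, M_3 = -299/210, M_4 = 0.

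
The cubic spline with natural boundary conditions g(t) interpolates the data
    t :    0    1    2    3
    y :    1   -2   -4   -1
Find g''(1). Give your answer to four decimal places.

-0.4000

With M_i denoting the second derivative at x_i, h_i = 1, 1, 1, and Δ_i = (y_(i+1) − y_i)/h_i = -3, -2, 3:
  1·M_0 + 4·M_1 + 1·M_2 = 6(Δ_1 - Δ_0) = 6
  1·M_1 + 4·M_2 + 1·M_3 = 6(Δ_2 - Δ_1) = 30
Natural end conditions: M_0 = M_3 = 0.
Solving: M_0 = 0, M_1 = -2/5, M_2 = 38/5, M_3 = 0.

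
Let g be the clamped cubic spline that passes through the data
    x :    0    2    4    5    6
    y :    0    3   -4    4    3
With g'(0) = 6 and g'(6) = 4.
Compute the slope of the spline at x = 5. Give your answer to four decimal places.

With M_i denoting the second derivative at x_i, h_i = 2, 2, 1, 1, and Δ_i = (y_(i+1) − y_i)/h_i = 3/2, -7/2, 8, -1:
  2·M_0 + 8·M_1 + 2·M_2 = 6(Δ_1 - Δ_0) = -30
  2·M_1 + 6·M_2 + 1·M_3 = 6(Δ_2 - Δ_1) = 69
  1·M_2 + 4·M_3 + 1·M_4 = 6(Δ_3 - Δ_2) = -54
Clamped end conditions give two more equations: 2h_0·M_0 + h_0·M_1 = 6(Δ_0 - g'(0)) = -27 and h_3·M_3 + 2h_3·M_4 = 6(g'(6) - Δ_3) = 30.
Forward elimination and back-substitution give M_0 = -125/42, M_1 = -317/42, M_2 = 109/6, M_3 = -523/21, M_4 = 1153/42.
On [5, 6], g'(x) = b_3 + 2c_3·(x - 5) + 3d_3·(x - 5)² with b_3 = Δ_3 - h_3(2M_3 + M_4)/6 = 229/84, c_3 = M_3/2 = -523/42, d_3 = (M_4 - M_3)/(6h_3) = 733/84. So g'(5) = 229/84.

2.7262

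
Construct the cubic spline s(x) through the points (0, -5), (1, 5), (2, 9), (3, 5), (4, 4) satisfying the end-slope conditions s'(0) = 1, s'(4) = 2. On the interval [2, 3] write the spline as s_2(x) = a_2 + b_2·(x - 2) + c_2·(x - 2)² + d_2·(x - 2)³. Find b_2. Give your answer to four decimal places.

-1.7143

Write m_i for s''(x_i). With h_i = 1, 1, 1, 1 and divided differences Δ_i = 10, 4, -4, -1, the continuity of s' gives the tridiagonal system
  1·m_0 + 4·m_1 + 1·m_2 = 6(Δ_1 - Δ_0) = -36
  1·m_1 + 4·m_2 + 1·m_3 = 6(Δ_2 - Δ_1) = -48
  1·m_2 + 4·m_3 + 1·m_4 = 6(Δ_3 - Δ_2) = 18
Clamped end conditions give two more equations: 2h_0·m_0 + h_0·m_1 = 6(Δ_0 - s'(0)) = 54 and h_3·m_3 + 2h_3·m_4 = 6(s'(4) - Δ_3) = 18.
Solving: m_0 = 485/14, m_1 = -107/7, m_2 = -19/2, m_3 = 37/7, m_4 = 89/14.
On [2, 3], with s_2(x) = a_2 + b_2·(x - 2) + c_2·(x - 2)² + d_2·(x - 2)³: c_2 = m_2/2 = -19/4, d_2 = (m_3 - m_2)/(6h_2) = 69/28, b_2 = Δ_2 - h_2(2m_2 + m_3)/6 = -12/7.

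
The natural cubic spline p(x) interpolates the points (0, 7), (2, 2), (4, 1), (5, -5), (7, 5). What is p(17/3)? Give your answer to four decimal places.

With M_i denoting the second derivative at x_i, h_i = 2, 2, 1, 2, and Δ_i = (y_(i+1) − y_i)/h_i = -5/2, -1/2, -6, 5:
  2·M_0 + 8·M_1 + 2·M_2 = 6(Δ_1 - Δ_0) = 12
  2·M_1 + 6·M_2 + 1·M_3 = 6(Δ_2 - Δ_1) = -33
  1·M_2 + 6·M_3 + 2·M_4 = 6(Δ_3 - Δ_2) = 66
Natural end conditions: M_0 = M_4 = 0.
Forward elimination and back-substitution give M_0 = 0, M_1 = 237/64, M_2 = -141/16, M_3 = 399/32, M_4 = 0.
On [5, 7], p(x) = -5 - 53/16·(x - 5) + 399/64·(x - 5)² - 133/128·(x - 5)³.
With (x - 5) = 2/3: p(17/3) = -1025/216.

-4.7454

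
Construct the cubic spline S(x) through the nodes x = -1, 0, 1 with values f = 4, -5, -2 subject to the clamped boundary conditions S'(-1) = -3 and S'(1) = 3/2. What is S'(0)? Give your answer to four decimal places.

-4.1250

Write M_i for S''(x_i). With h_i = 1, 1 and divided differences Δ_i = -9, 3, the continuity of S' gives the tridiagonal system
  1·M_0 + 4·M_1 + 1·M_2 = 6(Δ_1 - Δ_0) = 72
Clamped end conditions give two more equations: 2h_0·M_0 + h_0·M_1 = 6(Δ_0 - S'(-1)) = -36 and h_1·M_1 + 2h_1·M_2 = 6(S'(1) - Δ_1) = -9.
Hence M_0 = -135/4, M_1 = 63/2, M_2 = -81/4.
On [0, 1], S'(x) = b_1 + 2c_1·x + 3d_1·x² with b_1 = Δ_1 - h_1(2M_1 + M_2)/6 = -33/8, c_1 = M_1/2 = 63/4, d_1 = (M_2 - M_1)/(6h_1) = -69/8. So S'(0) = -33/8.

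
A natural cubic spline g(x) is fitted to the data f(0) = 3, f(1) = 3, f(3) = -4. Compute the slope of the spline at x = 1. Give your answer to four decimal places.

Let M_i = g''(x_i). Step sizes h_i = 1, 2; slopes of the chords Δ_i = (y_(i+1) - y_i)/h_i = 0, -7/2.
  1·M_0 + 6·M_1 + 2·M_2 = 6(Δ_1 - Δ_0) = -21
Natural end conditions: M_0 = M_2 = 0.
Forward elimination and back-substitution give M_0 = 0, M_1 = -7/2, M_2 = 0.
On [1, 3], g'(x) = b_1 + 2c_1·(x - 1) + 3d_1·(x - 1)² with b_1 = Δ_1 - h_1(2M_1 + M_2)/6 = -7/6, c_1 = M_1/2 = -7/4, d_1 = (M_2 - M_1)/(6h_1) = 7/24. So g'(1) = -7/6.

-1.1667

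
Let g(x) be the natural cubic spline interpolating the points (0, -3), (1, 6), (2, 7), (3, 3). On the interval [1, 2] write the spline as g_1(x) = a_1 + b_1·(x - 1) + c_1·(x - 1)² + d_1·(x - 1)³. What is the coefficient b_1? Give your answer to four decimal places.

5.4000

Let σ_i = g''(x_i). Step sizes h_i = 1, 1, 1; slopes of the chords Δ_i = (y_(i+1) - y_i)/h_i = 9, 1, -4.
  1·σ_0 + 4·σ_1 + 1·σ_2 = 6(Δ_1 - Δ_0) = -48
  1·σ_1 + 4·σ_2 + 1·σ_3 = 6(Δ_2 - Δ_1) = -30
Natural end conditions: σ_0 = σ_3 = 0.
Solving: σ_0 = 0, σ_1 = -54/5, σ_2 = -24/5, σ_3 = 0.
On [1, 2], with g_1(x) = a_1 + b_1·(x - 1) + c_1·(x - 1)² + d_1·(x - 1)³: c_1 = σ_1/2 = -27/5, d_1 = (σ_2 - σ_1)/(6h_1) = 1, b_1 = Δ_1 - h_1(2σ_1 + σ_2)/6 = 27/5.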